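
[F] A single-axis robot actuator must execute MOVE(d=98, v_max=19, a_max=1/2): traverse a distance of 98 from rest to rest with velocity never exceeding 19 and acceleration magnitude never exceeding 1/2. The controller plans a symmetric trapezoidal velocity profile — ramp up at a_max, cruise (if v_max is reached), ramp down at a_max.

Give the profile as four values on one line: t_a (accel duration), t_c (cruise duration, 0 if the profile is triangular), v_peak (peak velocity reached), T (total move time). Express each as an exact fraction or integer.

t_a=14 t_c=0 v_peak=7 T=28

vₘ²/aₘ = 19²/(1/2) = 722
98 < 722 so t_c = 0
v_peak = √(98·1/2) = √49 = 7
t_a = 7/(1/2) = 14; t_c = 0
T = 2·14 = 28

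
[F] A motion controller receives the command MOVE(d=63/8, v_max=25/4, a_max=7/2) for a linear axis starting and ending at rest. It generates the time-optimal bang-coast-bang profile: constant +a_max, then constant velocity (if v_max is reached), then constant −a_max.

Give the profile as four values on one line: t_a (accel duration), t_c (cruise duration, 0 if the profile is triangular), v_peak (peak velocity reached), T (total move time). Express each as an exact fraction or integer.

t_a=3/2 t_c=0 v_peak=21/4 T=3

(v_max)²/a_max = (25/4)²/(7/2) = 625/56
63/8 < 625/56 ⇒ no cruise
v_peak = √(63/8·7/2) = √(441/16) = 21/4
t_a = (21/4)/(7/2) = 3/2; t_c = 0
T = 2·3/2 = 3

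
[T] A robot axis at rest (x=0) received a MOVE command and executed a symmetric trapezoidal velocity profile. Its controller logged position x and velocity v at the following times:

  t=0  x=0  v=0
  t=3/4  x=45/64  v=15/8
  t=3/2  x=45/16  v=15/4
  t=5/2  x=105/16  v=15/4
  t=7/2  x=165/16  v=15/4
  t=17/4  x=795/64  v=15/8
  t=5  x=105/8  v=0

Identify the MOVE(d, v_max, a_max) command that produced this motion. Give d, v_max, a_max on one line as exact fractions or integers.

d=105/8 v_max=15/4 a_max=5/2

final state: t=5, x=105/8, v=0 → d = 105/8
a_max = (15/8−0)/(3/4−0) = 5/2
max v = 15/4 over t∈[3/2,7/2] → v_max = 15/4
check: 15/4·(3/2+2) = 105/8 ✓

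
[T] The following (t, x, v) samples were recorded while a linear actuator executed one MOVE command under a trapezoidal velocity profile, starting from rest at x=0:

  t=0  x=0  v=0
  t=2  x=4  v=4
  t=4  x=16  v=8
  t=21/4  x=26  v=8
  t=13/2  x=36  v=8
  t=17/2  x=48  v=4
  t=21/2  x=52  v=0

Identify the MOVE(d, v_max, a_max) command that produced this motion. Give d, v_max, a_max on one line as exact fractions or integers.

final state: t=21/2, x=52, v=0 → d = 52
a_max = (4−0)/(2−0) = 2
max v = 8 over t∈[4,13/2] → v_max = 8
check: 8·(4+5/2) = 52 ✓

d=52 v_max=8 a_max=2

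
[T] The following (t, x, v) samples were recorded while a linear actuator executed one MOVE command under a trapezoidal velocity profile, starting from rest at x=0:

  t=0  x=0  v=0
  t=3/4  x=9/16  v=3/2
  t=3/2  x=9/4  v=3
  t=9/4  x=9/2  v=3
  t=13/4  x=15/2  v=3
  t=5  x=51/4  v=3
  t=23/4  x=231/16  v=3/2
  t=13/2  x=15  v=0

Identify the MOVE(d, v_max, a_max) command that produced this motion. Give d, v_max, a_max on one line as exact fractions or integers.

d=15 v_max=3 a_max=2

final state: t=13/2, x=15, v=0 → d = 15
a_max = (3/2−0)/(3/4−0) = 2
max v = 3 over t∈[3/2,5] → v_max = 3
check: 3·(3/2+7/2) = 15 ✓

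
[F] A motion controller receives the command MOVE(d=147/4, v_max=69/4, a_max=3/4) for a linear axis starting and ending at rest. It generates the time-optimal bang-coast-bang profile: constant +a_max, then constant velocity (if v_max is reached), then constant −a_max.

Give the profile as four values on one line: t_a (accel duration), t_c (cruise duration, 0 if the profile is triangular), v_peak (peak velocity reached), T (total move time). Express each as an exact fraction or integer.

(v_max)²/a_max = (69/4)²/(3/4) = 1587/4
147/4 < 1587/4 ⇒ no cruise
v_peak = √(147/4·3/4) = √(441/16) = 21/4
t_a = (21/4)/(3/4) = 7; t_c = 0
T = 2·7 = 14

t_a=7 t_c=0 v_peak=21/4 T=14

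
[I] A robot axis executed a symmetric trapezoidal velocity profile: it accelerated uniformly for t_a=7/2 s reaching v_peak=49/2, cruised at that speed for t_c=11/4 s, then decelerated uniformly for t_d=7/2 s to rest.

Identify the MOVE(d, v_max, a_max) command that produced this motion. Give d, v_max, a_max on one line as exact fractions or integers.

d=1225/8 v_max=49/2 a_max=7

a_max = (49/2)/(7/2) = 7
d_a = ½·49/2·7/2 = 343/8; d_c = 49/2·11/4 = 539/8
d = 2·343/8 + 539/8 = 1225/8
t_c = 11/4 > 0 so v_max = 49/2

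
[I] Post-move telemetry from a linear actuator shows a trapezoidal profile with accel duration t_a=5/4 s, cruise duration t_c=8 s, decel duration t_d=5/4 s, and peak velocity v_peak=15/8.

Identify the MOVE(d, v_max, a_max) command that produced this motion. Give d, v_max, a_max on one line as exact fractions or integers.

d=555/32 v_max=15/8 a_max=3/2

a_max = (15/8)/(5/4) = 3/2
d_a = ½·15/8·5/4 = 75/64; d_c = 15/8·8 = 15
d = 2·75/64 + 15 = 555/32
t_c = 8 > 0 so v_max = 15/8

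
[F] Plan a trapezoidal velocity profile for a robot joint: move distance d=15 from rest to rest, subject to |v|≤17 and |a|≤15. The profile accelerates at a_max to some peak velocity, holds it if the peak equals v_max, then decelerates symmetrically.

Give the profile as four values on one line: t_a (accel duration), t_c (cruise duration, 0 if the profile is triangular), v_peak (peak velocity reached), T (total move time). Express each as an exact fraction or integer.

t_a=1 t_c=0 v_peak=15 T=2

v_max²/a_max = 17²/15 = 289/15
15 < 289/15 so t_c = 0
v_peak = √(15·15) = √225 = 15
t_a = 15/15 = 1; t_c = 0
T = 2·1 = 2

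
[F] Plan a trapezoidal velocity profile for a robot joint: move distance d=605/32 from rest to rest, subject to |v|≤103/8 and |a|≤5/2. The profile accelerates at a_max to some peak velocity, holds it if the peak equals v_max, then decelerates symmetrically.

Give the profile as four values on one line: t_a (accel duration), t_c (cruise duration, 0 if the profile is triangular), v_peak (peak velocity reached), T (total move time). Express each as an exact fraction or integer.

vₘ²/aₘ = (103/8)²/(5/2) = 10609/160
605/32 < 10609/160 → triangular
v_peak = √(605/32·5/2) = √(3025/64) = 55/8
t_a = (55/8)/(5/2) = 11/4; t_c = 0
T = 2·11/4 = 11/2

t_a=11/4 t_c=0 v_peak=55/8 T=11/2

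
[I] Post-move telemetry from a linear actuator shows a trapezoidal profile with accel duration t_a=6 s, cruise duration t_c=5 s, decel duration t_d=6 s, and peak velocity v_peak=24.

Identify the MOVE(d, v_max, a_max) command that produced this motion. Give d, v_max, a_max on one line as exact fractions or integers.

d=264 v_max=24 a_max=4

a_max = 24/6 = 4
d_a = ½·24·6 = 72; d_c = 24·5 = 120
d = 2·72 + 120 = 264
t_c = 5 > 0 so v_max = 24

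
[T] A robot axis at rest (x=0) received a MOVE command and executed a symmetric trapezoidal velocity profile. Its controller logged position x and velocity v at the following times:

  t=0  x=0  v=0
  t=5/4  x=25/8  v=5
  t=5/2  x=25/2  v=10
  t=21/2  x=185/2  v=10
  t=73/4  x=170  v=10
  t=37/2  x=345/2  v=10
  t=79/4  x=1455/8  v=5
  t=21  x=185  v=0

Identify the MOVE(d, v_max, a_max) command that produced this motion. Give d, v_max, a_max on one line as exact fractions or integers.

final state: t=21, x=185, v=0 → d = 185
a_max = (5−0)/(5/4−0) = 4
max v = 10 over t∈[5/2,37/2] → v_max = 10
check: 10·(5/2+16) = 185 ✓

d=185 v_max=10 a_max=4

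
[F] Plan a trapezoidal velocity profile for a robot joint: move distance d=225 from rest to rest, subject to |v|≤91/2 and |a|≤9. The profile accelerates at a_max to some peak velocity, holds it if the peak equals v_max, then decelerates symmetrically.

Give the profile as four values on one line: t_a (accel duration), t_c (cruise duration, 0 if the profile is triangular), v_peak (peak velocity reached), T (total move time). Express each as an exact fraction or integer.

v_max²/a_max = (91/2)²/9 = 8281/36
225 < 8281/36 ⇒ no cruise
v_peak = √(225·9) = √2025 = 45
t_a = 45/9 = 5; t_c = 0
T = 2·5 = 10

t_a=5 t_c=0 v_peak=45 T=10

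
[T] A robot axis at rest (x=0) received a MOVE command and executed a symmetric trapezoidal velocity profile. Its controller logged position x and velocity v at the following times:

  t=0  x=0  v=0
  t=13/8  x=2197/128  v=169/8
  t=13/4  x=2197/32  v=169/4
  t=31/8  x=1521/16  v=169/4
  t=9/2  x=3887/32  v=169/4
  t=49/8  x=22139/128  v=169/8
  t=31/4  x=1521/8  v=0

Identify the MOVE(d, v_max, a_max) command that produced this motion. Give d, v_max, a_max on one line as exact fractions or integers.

d=1521/8 v_max=169/4 a_max=13

final state: t=31/4, x=1521/8, v=0 → d = 1521/8
a_max = (169/8−0)/(13/8−0) = 13
max v = 169/4 over t∈[13/4,9/2] → v_max = 169/4
check: 169/4·(13/4+5/4) = 1521/8 ✓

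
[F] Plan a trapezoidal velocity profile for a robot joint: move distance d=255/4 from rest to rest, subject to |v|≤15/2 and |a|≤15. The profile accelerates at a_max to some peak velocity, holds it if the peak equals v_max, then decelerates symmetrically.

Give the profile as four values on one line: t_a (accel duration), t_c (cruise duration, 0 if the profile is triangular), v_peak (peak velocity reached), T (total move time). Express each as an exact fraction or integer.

vₘ²/aₘ = (15/2)²/15 = 15/4
255/4 ≥ 15/4 → trapezoidal
t_a = (15/2)/15 = 1/2; v_peak = 15/2
d_cruise = 255/4 − 15/4 = 60; t_c = 60/(15/2) = 8
T = 2·1/2 + 8 = 9

t_a=1/2 t_c=8 v_peak=15/2 T=9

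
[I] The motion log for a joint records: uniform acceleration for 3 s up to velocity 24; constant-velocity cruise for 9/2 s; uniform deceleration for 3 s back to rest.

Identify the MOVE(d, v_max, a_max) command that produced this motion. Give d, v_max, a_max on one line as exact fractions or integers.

a_max = 24/3 = 8
d_a = ½·24·3 = 36; d_c = 24·9/2 = 108
d = 2·36 + 108 = 180
t_c = 9/2 > 0 ⇒ limit active, v_max = 24

d=180 v_max=24 a_max=8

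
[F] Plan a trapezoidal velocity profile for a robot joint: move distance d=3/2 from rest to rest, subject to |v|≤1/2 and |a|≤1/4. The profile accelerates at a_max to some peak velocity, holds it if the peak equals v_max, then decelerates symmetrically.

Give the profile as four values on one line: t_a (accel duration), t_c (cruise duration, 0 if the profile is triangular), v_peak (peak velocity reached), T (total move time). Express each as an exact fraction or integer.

t_a=2 t_c=1 v_peak=1/2 T=5

vₘ²/aₘ = (1/2)²/(1/4) = 1
3/2 ≥ 1 so v_max reached
t_a = (1/2)/(1/4) = 2; v_peak = 1/2
d_cruise = 3/2 − 1 = 1/2; t_c = (1/2)/(1/2) = 1
T = 2·2 + 1 = 5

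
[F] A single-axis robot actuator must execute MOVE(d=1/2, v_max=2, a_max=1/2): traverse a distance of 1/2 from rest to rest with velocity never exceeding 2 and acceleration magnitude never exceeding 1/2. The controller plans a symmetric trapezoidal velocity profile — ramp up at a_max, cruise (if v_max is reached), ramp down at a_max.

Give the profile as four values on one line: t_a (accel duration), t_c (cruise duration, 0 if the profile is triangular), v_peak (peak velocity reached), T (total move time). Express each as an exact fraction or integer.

t_a=1 t_c=0 v_peak=1/2 T=2

(v_max)²/a_max = 2²/(1/2) = 8
1/2 < 8 → triangular
v_peak = √(1/2·1/2) = √(1/4) = 1/2
t_a = (1/2)/(1/2) = 1; t_c = 0
T = 2·1 = 2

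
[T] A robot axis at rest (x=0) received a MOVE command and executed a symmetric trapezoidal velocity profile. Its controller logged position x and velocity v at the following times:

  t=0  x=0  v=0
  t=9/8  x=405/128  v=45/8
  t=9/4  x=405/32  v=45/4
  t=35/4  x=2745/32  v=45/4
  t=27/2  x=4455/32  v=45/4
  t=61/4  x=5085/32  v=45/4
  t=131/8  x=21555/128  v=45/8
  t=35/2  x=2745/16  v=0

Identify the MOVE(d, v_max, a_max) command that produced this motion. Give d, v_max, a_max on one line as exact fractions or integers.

d=2745/16 v_max=45/4 a_max=5

final state: t=35/2, x=2745/16, v=0 → d = 2745/16
a_max = (45/8−0)/(9/8−0) = 5
max v = 45/4 over t∈[9/4,61/4] → v_max = 45/4
check: 45/4·(9/4+13) = 2745/16 ✓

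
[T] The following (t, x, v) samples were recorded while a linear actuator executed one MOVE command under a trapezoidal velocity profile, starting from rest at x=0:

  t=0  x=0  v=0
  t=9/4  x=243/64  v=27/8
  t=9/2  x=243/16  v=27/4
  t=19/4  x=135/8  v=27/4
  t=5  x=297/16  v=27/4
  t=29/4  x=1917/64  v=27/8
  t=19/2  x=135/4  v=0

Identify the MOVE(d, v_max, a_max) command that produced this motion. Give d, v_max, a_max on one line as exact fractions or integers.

final state: t=19/2, x=135/4, v=0 → d = 135/4
a_max = (27/8−0)/(9/4−0) = 3/2
max v = 27/4 over t∈[9/2,5] → v_max = 27/4
check: 27/4·(9/2+1/2) = 135/4 ✓

d=135/4 v_max=27/4 a_max=3/2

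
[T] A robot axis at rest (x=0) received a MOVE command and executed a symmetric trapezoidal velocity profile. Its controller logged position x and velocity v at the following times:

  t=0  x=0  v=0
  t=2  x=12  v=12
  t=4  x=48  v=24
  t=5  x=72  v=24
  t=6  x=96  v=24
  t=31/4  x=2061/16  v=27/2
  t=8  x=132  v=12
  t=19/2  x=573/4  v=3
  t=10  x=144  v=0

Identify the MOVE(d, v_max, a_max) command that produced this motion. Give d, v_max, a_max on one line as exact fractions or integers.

final state: t=10, x=144, v=0 → d = 144
a_max = (12−0)/(2−0) = 6
max v = 24 over t∈[4,6] → v_max = 24
check: 24·(4+2) = 144 ✓

d=144 v_max=24 a_max=6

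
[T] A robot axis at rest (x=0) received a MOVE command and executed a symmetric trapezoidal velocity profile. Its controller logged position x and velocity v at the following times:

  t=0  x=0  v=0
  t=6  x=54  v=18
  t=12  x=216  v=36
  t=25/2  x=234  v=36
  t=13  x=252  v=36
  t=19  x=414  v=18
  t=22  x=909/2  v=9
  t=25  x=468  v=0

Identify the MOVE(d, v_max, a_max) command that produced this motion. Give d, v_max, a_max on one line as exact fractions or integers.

final state: t=25, x=468, v=0 → d = 468
a_max = (18−0)/(6−0) = 3
max v = 36 over t∈[12,13] → v_max = 36
check: 36·(12+1) = 468 ✓

d=468 v_max=36 a_max=3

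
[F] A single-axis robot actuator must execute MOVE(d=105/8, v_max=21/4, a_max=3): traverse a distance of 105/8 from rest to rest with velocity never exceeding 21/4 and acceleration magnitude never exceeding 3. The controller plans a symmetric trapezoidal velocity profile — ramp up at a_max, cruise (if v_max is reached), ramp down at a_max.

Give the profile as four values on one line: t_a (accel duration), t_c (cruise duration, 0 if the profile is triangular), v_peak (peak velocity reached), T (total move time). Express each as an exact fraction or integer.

t_a=7/4 t_c=3/4 v_peak=21/4 T=17/4

(v_max)²/a_max = (21/4)²/3 = 147/16
105/8 ≥ 147/16 → trapezoidal
t_a = (21/4)/3 = 7/4; v_peak = 21/4
d_cruise = 105/8 − 147/16 = 63/16; t_c = (63/16)/(21/4) = 3/4
T = 2·7/4 + 3/4 = 17/4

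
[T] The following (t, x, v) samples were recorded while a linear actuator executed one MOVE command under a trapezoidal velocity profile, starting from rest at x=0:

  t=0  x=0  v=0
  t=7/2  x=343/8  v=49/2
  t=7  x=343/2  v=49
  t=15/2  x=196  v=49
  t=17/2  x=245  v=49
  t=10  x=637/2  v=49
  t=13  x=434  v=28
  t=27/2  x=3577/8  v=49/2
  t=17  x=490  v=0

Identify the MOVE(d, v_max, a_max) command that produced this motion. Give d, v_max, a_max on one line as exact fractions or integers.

d=490 v_max=49 a_max=7

final state: t=17, x=490, v=0 → d = 490
a_max = (49/2−0)/(7/2−0) = 7
max v = 49 over t∈[7,10] → v_max = 49
check: 49·(7+3) = 490 ✓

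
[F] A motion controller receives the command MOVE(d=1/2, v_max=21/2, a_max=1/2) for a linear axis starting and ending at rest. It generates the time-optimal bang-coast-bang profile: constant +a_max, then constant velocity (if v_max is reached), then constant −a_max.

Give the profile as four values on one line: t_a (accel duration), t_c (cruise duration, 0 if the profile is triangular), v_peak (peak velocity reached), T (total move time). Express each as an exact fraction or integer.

t_a=1 t_c=0 v_peak=1/2 T=2

vₘ²/aₘ = (21/2)²/(1/2) = 441/2
1/2 < 441/2 → triangular
v_peak = √(1/2·1/2) = √(1/4) = 1/2
t_a = (1/2)/(1/2) = 1; t_c = 0
T = 2·1 = 2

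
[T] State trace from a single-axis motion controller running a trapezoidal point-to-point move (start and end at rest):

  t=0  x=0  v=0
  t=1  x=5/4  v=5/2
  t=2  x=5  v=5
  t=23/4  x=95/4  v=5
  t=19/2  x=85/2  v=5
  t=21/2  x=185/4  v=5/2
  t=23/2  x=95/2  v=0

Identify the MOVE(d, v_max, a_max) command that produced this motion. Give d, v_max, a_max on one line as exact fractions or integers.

final state: t=23/2, x=95/2, v=0 → d = 95/2
a_max = (5/2−0)/(1−0) = 5/2
max v = 5 over t∈[2,19/2] → v_max = 5
check: 5·(2+15/2) = 95/2 ✓

d=95/2 v_max=5 a_max=5/2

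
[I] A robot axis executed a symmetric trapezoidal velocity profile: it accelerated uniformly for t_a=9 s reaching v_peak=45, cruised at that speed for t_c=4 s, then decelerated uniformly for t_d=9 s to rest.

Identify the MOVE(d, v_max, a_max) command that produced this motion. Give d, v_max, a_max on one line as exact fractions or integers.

a_max = 45/9 = 5
d_a = ½·45·9 = 405/2; d_c = 45·4 = 180
d = 2·405/2 + 180 = 585
t_c = 4 > 0 → v_max = v_peak = 45

d=585 v_max=45 a_max=5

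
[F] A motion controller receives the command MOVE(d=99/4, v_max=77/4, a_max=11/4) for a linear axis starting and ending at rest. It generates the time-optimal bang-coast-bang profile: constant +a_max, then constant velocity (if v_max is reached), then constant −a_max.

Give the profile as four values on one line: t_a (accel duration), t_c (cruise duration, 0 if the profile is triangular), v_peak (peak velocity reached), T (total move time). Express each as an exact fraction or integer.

t_a=3 t_c=0 v_peak=33/4 T=6

vₘ²/aₘ = (77/4)²/(11/4) = 539/4
99/4 < 539/4 → triangular
v_peak = √(99/4·11/4) = √(1089/16) = 33/4
t_a = (33/4)/(11/4) = 3; t_c = 0
T = 2·3 = 6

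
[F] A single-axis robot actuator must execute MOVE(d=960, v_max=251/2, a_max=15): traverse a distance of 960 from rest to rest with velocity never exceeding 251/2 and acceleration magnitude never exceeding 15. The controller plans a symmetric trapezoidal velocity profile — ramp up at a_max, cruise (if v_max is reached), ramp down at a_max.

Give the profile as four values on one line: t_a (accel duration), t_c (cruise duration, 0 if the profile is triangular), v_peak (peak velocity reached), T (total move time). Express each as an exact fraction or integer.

t_a=8 t_c=0 v_peak=120 T=16

vₘ²/aₘ = (251/2)²/15 = 63001/60
960 < 63001/60 → triangular
v_peak = √(960·15) = √14400 = 120
t_a = 120/15 = 8; t_c = 0
T = 2·8 = 16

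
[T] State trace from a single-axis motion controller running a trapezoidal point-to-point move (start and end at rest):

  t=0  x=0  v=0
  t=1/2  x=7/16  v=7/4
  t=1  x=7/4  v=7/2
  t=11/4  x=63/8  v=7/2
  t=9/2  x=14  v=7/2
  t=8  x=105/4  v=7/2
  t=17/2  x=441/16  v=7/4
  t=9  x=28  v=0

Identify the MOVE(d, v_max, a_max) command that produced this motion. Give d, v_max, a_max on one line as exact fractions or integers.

d=28 v_max=7/2 a_max=7/2

final state: t=9, x=28, v=0 → d = 28
a_max = (7/4−0)/(1/2−0) = 7/2
max v = 7/2 over t∈[1,8] → v_max = 7/2
check: 7/2·(1+7) = 28 ✓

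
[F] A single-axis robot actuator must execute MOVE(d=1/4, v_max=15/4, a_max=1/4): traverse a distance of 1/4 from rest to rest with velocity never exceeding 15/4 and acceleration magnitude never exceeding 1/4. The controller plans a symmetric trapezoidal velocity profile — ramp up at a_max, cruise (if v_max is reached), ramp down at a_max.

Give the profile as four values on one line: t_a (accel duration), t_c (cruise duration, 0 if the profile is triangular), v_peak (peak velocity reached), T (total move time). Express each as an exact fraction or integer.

(v_max)²/a_max = (15/4)²/(1/4) = 225/4
1/4 < 225/4 → triangular
v_peak = √(1/4·1/4) = √(1/16) = 1/4
t_a = (1/4)/(1/4) = 1; t_c = 0
T = 2·1 = 2

t_a=1 t_c=0 v_peak=1/4 T=2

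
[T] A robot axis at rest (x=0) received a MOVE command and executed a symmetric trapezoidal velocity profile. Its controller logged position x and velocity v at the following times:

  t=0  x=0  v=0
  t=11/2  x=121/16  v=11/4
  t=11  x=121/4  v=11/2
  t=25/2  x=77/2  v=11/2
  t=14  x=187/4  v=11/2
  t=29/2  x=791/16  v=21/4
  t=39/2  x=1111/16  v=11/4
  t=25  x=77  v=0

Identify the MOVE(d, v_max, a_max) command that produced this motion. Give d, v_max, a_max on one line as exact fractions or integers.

d=77 v_max=11/2 a_max=1/2

final state: t=25, x=77, v=0 → d = 77
a_max = (11/4−0)/(11/2−0) = 1/2
max v = 11/2 over t∈[11,14] → v_max = 11/2
check: 11/2·(11+3) = 77 ✓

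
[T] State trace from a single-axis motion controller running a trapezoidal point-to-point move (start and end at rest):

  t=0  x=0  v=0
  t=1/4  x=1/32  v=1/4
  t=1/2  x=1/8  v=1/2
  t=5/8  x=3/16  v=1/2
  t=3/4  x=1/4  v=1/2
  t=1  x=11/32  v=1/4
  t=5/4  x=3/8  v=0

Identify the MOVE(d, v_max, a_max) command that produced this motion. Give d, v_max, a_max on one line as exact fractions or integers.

d=3/8 v_max=1/2 a_max=1

final state: t=5/4, x=3/8, v=0 → d = 3/8
a_max = (1/4−0)/(1/4−0) = 1
max v = 1/2 over t∈[1/2,3/4] → v_max = 1/2
check: 1/2·(1/2+1/4) = 3/8 ✓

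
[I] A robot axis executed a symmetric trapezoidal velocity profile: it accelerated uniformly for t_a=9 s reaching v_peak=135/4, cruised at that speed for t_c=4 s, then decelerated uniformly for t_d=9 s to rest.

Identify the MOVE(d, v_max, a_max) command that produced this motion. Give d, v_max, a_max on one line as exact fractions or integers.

a_max = (135/4)/9 = 15/4
d_a = ½·135/4·9 = 1215/8; d_c = 135/4·4 = 135
d = 2·1215/8 + 135 = 1755/4
t_c = 4 > 0 → v_max = v_peak = 135/4

d=1755/4 v_max=135/4 a_max=15/4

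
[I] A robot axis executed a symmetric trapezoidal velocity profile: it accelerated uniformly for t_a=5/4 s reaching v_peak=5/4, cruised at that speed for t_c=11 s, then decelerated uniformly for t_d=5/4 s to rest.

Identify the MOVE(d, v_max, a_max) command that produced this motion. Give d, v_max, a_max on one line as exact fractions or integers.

a_max = (5/4)/(5/4) = 1
d_a = ½·5/4·5/4 = 25/32; d_c = 5/4·11 = 55/4
d = 2·25/32 + 55/4 = 245/16
t_c = 11 > 0 → v_max = v_peak = 5/4

d=245/16 v_max=5/4 a_max=1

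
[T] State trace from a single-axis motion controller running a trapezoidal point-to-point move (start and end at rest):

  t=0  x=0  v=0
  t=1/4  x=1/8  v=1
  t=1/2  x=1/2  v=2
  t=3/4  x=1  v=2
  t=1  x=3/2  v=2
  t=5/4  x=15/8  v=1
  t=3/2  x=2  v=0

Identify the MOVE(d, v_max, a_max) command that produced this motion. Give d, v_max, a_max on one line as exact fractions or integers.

final state: t=3/2, x=2, v=0 → d = 2
a_max = (1−0)/(1/4−0) = 4
max v = 2 over t∈[1/2,1] → v_max = 2
check: 2·(1/2+1/2) = 2 ✓

d=2 v_max=2 a_max=4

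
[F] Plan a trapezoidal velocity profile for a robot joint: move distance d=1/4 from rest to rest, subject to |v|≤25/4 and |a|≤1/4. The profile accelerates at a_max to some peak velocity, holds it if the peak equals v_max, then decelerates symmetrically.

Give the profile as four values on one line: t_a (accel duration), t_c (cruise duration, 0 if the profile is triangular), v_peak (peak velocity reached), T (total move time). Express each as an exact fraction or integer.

t_a=1 t_c=0 v_peak=1/4 T=2

(v_max)²/a_max = (25/4)²/(1/4) = 625/4
1/4 < 625/4 ⇒ no cruise
v_peak = √(1/4·1/4) = √(1/16) = 1/4
t_a = (1/4)/(1/4) = 1; t_c = 0
T = 2·1 = 2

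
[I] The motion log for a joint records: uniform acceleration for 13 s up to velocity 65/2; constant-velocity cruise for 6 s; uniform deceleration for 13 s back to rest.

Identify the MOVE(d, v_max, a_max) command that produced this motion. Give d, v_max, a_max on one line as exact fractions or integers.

d=1235/2 v_max=65/2 a_max=5/2

a_max = (65/2)/13 = 5/2
d_a = ½·65/2·13 = 845/4; d_c = 65/2·6 = 195
d = 2·845/4 + 195 = 1235/2
t_c = 6 > 0 → v_max = v_peak = 65/2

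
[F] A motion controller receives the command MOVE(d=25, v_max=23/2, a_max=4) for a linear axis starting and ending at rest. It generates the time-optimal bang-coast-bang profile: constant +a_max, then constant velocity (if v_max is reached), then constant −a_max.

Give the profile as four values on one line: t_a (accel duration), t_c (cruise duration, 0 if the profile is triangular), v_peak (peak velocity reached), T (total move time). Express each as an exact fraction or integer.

t_a=5/2 t_c=0 v_peak=10 T=5

vₘ²/aₘ = (23/2)²/4 = 529/16
25 < 529/16 ⇒ no cruise
v_peak = √(25·4) = √100 = 10
t_a = 10/4 = 5/2; t_c = 0
T = 2·5/2 = 5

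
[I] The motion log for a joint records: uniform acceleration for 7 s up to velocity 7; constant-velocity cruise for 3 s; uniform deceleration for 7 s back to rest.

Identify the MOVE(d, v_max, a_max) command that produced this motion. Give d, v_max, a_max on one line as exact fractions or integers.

d=70 v_max=7 a_max=1

a_max = 7/7 = 1
d_a = ½·7·7 = 49/2; d_c = 7·3 = 21
d = 2·49/2 + 21 = 70
t_c = 3 > 0 so v_max = 7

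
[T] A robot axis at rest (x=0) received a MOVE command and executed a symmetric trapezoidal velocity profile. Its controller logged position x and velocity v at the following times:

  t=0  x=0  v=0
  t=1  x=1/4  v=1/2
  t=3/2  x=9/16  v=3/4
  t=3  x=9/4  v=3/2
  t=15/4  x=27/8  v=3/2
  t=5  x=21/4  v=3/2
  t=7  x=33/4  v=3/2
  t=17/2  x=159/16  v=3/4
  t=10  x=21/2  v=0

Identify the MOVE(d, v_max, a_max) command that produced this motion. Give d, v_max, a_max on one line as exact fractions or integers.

final state: t=10, x=21/2, v=0 → d = 21/2
a_max = (1/2−0)/(1−0) = 1/2
max v = 3/2 over t∈[3,7] → v_max = 3/2
check: 3/2·(3+4) = 21/2 ✓

d=21/2 v_max=3/2 a_max=1/2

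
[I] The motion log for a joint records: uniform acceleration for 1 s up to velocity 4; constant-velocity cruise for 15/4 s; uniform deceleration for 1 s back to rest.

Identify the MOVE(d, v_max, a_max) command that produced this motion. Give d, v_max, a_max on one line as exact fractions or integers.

d=19 v_max=4 a_max=4

a_max = 4/1 = 4
d_a = ½·4·1 = 2; d_c = 4·15/4 = 15
d = 2·2 + 15 = 19
t_c = 15/4 > 0 → v_max = v_peak = 4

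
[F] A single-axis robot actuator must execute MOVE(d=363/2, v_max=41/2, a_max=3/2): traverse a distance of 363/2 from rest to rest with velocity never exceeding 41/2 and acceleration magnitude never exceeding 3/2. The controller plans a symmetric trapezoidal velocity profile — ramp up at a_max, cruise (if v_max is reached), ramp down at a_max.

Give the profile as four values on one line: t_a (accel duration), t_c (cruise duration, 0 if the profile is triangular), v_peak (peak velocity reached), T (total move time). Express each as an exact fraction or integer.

t_a=11 t_c=0 v_peak=33/2 T=22

(v_max)²/a_max = (41/2)²/(3/2) = 1681/6
363/2 < 1681/6 so t_c = 0
v_peak = √(363/2·3/2) = √(1089/4) = 33/2
t_a = (33/2)/(3/2) = 11; t_c = 0
T = 2·11 = 22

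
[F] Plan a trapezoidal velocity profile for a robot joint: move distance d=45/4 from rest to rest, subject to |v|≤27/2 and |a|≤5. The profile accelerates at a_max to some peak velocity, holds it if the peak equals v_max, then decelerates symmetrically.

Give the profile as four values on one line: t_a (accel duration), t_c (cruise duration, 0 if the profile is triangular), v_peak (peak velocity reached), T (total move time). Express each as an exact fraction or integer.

v_max²/a_max = (27/2)²/5 = 729/20
45/4 < 729/20 → triangular
v_peak = √(45/4·5) = √(225/4) = 15/2
t_a = (15/2)/5 = 3/2; t_c = 0
T = 2·3/2 = 3

t_a=3/2 t_c=0 v_peak=15/2 T=3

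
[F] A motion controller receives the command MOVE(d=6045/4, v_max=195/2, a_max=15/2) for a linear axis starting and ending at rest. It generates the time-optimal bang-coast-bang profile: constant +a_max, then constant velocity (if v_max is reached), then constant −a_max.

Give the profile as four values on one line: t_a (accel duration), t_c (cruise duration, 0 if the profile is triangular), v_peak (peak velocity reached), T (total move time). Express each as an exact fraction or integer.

t_a=13 t_c=5/2 v_peak=195/2 T=57/2

(v_max)²/a_max = (195/2)²/(15/2) = 2535/2
6045/4 ≥ 2535/2 → trapezoidal
t_a = (195/2)/(15/2) = 13; v_peak = 195/2
d_cruise = 6045/4 − 2535/2 = 975/4; t_c = (975/4)/(195/2) = 5/2
T = 2·13 + 5/2 = 57/2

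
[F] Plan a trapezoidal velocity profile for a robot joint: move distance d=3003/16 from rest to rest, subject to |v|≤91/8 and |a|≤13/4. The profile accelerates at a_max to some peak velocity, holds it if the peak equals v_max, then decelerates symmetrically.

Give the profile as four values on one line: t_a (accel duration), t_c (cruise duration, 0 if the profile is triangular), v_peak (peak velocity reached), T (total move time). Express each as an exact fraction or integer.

t_a=7/2 t_c=13 v_peak=91/8 T=20

(v_max)²/a_max = (91/8)²/(13/4) = 637/16
3003/16 ≥ 637/16 so v_max reached
t_a = (91/8)/(13/4) = 7/2; v_peak = 91/8
d_cruise = 3003/16 − 637/16 = 1183/8; t_c = (1183/8)/(91/8) = 13
T = 2·7/2 + 13 = 20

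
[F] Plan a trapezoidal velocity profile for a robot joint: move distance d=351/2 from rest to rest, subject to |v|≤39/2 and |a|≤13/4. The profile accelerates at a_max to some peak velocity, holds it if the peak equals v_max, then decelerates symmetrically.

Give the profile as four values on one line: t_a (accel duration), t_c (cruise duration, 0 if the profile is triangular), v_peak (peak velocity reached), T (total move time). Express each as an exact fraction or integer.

(v_max)²/a_max = (39/2)²/(13/4) = 117
351/2 ≥ 117 ⇒ cruise phase
t_a = (39/2)/(13/4) = 6; v_peak = 39/2
d_cruise = 351/2 − 117 = 117/2; t_c = (117/2)/(39/2) = 3
T = 2·6 + 3 = 15

t_a=6 t_c=3 v_peak=39/2 T=15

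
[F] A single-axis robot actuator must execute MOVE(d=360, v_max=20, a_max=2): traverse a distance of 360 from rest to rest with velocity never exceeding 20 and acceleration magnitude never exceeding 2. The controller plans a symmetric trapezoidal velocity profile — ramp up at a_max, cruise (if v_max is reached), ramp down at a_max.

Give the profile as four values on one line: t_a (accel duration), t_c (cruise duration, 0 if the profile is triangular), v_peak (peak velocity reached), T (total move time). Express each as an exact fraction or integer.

t_a=10 t_c=8 v_peak=20 T=28

(v_max)²/a_max = 20²/2 = 200
360 ≥ 200 → trapezoidal
t_a = 20/2 = 10; v_peak = 20
d_cruise = 360 − 200 = 160; t_c = 160/20 = 8
T = 2·10 + 8 = 28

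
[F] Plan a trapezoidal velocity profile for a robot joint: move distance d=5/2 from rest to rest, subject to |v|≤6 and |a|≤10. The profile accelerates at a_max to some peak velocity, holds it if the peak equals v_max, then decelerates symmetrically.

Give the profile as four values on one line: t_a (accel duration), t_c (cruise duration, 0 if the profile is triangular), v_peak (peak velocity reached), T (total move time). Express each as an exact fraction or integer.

t_a=1/2 t_c=0 v_peak=5 T=1

vₘ²/aₘ = 6²/10 = 18/5
5/2 < 18/5 → triangular
v_peak = √(5/2·10) = √25 = 5
t_a = 5/10 = 1/2; t_c = 0
T = 2·1/2 = 1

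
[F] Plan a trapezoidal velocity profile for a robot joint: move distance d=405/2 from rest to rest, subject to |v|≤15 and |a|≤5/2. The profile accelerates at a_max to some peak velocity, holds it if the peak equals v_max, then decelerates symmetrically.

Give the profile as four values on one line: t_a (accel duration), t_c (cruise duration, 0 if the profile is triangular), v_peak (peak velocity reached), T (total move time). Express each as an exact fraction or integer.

(v_max)²/a_max = 15²/(5/2) = 90
405/2 ≥ 90 ⇒ cruise phase
t_a = 15/(5/2) = 6; v_peak = 15
d_cruise = 405/2 − 90 = 225/2; t_c = (225/2)/15 = 15/2
T = 2·6 + 15/2 = 39/2

t_a=6 t_c=15/2 v_peak=15 T=39/2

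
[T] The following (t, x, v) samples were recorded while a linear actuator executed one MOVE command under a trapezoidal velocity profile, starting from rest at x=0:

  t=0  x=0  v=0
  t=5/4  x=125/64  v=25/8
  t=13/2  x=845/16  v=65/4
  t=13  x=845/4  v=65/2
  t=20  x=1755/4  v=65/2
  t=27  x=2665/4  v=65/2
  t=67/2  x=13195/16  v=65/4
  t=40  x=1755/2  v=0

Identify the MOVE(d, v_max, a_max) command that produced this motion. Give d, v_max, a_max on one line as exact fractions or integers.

final state: t=40, x=1755/2, v=0 → d = 1755/2
a_max = (25/8−0)/(5/4−0) = 5/2
max v = 65/2 over t∈[13,27] → v_max = 65/2
check: 65/2·(13+14) = 1755/2 ✓

d=1755/2 v_max=65/2 a_max=5/2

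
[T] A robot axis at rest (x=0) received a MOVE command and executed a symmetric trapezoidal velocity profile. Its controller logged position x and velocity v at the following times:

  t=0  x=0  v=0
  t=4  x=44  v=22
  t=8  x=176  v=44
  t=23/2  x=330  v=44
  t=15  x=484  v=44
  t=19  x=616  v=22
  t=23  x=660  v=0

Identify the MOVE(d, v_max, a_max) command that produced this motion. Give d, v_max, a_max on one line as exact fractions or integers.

d=660 v_max=44 a_max=11/2

final state: t=23, x=660, v=0 → d = 660
a_max = (22−0)/(4−0) = 11/2
max v = 44 over t∈[8,15] → v_max = 44
check: 44·(8+7) = 660 ✓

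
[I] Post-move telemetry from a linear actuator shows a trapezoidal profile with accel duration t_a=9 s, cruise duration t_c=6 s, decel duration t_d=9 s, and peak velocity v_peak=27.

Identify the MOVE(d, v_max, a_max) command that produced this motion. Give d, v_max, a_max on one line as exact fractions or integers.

a_max = 27/9 = 3
d_a = ½·27·9 = 243/2; d_c = 27·6 = 162
d = 2·243/2 + 162 = 405
t_c = 6 > 0 so v_max = 27

d=405 v_max=27 a_max=3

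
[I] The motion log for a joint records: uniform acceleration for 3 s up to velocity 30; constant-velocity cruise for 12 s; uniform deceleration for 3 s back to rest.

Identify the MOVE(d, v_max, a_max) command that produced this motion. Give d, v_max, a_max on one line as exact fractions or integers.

a_max = 30/3 = 10
d_a = ½·30·3 = 45; d_c = 30·12 = 360
d = 2·45 + 360 = 450
t_c = 12 > 0 so v_max = 30

d=450 v_max=30 a_max=10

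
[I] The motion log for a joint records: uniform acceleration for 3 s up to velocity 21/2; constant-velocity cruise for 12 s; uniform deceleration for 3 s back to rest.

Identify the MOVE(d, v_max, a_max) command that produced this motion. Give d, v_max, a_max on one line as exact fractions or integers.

a_max = (21/2)/3 = 7/2
d_a = ½·21/2·3 = 63/4; d_c = 21/2·12 = 126
d = 2·63/4 + 126 = 315/2
t_c = 12 > 0 so v_max = 21/2

d=315/2 v_max=21/2 a_max=7/2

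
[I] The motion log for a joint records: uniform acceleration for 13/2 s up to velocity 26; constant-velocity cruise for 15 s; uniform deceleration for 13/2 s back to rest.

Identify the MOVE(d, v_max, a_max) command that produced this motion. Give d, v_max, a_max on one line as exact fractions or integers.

a_max = 26/(13/2) = 4
d_a = ½·26·13/2 = 169/2; d_c = 26·15 = 390
d = 2·169/2 + 390 = 559
t_c = 15 > 0 ⇒ limit active, v_max = 26

d=559 v_max=26 a_max=4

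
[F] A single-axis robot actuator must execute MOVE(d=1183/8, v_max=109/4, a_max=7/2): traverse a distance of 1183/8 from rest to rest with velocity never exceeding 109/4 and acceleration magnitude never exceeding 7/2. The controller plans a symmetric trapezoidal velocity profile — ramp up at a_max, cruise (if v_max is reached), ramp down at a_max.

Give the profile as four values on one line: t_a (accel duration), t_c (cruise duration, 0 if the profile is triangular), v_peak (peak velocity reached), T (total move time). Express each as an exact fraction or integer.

vₘ²/aₘ = (109/4)²/(7/2) = 11881/56
1183/8 < 11881/56 so t_c = 0
v_peak = √(1183/8·7/2) = √(8281/16) = 91/4
t_a = (91/4)/(7/2) = 13/2; t_c = 0
T = 2·13/2 = 13

t_a=13/2 t_c=0 v_peak=91/4 T=13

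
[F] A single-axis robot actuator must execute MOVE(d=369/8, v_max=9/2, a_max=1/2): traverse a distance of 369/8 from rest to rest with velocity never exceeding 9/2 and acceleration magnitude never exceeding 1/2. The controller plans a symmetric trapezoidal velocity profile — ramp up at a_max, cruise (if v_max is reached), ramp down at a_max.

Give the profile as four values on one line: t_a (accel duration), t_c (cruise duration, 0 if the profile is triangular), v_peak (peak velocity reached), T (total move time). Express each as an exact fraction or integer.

v_max²/a_max = (9/2)²/(1/2) = 81/2
369/8 ≥ 81/2 ⇒ cruise phase
t_a = (9/2)/(1/2) = 9; v_peak = 9/2
d_cruise = 369/8 − 81/2 = 45/8; t_c = (45/8)/(9/2) = 5/4
T = 2·9 + 5/4 = 77/4

t_a=9 t_c=5/4 v_peak=9/2 T=77/4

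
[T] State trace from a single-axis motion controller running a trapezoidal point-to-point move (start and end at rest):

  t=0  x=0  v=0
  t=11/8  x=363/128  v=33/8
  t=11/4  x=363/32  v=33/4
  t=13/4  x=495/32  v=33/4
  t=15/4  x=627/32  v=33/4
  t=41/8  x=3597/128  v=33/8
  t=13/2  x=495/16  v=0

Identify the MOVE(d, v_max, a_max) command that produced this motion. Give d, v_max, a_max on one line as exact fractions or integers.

d=495/16 v_max=33/4 a_max=3

final state: t=13/2, x=495/16, v=0 → d = 495/16
a_max = (33/8−0)/(11/8−0) = 3
max v = 33/4 over t∈[11/4,15/4] → v_max = 33/4
check: 33/4·(11/4+1) = 495/16 ✓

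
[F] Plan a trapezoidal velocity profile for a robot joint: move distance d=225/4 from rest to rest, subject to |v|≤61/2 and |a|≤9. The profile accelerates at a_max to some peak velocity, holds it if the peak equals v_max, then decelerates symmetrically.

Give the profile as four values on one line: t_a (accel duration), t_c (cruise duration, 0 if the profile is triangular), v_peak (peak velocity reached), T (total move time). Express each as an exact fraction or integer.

t_a=5/2 t_c=0 v_peak=45/2 T=5

(v_max)²/a_max = (61/2)²/9 = 3721/36
225/4 < 3721/36 → triangular
v_peak = √(225/4·9) = √(2025/4) = 45/2
t_a = (45/2)/9 = 5/2; t_c = 0
T = 2·5/2 = 5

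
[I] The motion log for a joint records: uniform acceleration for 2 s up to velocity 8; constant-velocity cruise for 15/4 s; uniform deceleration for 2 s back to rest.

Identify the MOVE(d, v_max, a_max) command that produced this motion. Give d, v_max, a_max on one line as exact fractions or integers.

d=46 v_max=8 a_max=4

a_max = 8/2 = 4
d_a = ½·8·2 = 8; d_c = 8·15/4 = 30
d = 2·8 + 30 = 46
t_c = 15/4 > 0 so v_max = 8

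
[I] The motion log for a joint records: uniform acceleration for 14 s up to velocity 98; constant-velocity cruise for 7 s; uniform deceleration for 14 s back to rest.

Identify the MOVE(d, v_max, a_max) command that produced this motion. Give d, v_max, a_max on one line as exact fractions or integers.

d=2058 v_max=98 a_max=7

a_max = 98/14 = 7
d_a = ½·98·14 = 686; d_c = 98·7 = 686
d = 2·686 + 686 = 2058
t_c = 7 > 0 ⇒ limit active, v_max = 98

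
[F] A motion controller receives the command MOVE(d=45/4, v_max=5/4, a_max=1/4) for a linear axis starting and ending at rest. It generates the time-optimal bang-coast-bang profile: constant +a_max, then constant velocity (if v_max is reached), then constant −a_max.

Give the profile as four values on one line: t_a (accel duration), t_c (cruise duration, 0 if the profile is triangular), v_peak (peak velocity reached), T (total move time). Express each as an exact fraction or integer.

t_a=5 t_c=4 v_peak=5/4 T=14

(v_max)²/a_max = (5/4)²/(1/4) = 25/4
45/4 ≥ 25/4 so v_max reached
t_a = (5/4)/(1/4) = 5; v_peak = 5/4
d_cruise = 45/4 − 25/4 = 5; t_c = 5/(5/4) = 4
T = 2·5 + 4 = 14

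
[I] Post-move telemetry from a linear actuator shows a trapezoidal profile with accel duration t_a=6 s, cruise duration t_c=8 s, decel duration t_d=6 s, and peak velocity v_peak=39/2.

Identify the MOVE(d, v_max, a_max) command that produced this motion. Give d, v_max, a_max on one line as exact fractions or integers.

d=273 v_max=39/2 a_max=13/4

a_max = (39/2)/6 = 13/4
d_a = ½·39/2·6 = 117/2; d_c = 39/2·8 = 156
d = 2·117/2 + 156 = 273
t_c = 8 > 0 → v_max = v_peak = 39/2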